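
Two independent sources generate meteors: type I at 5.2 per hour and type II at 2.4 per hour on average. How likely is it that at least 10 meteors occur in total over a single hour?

0.2351

Independent Poisson processes superpose: combined rate λ = 5.2 + 2.4 = 7.6 per hour.
So μ = 7.6.
P(N ≥ 10) = 1 − P(N ≤ 9) ≈ 0.2351.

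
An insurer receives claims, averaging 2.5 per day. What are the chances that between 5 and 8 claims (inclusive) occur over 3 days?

Over the interval, μ = 2.5 × 3 = 7.5 (3 days).
P(5 ≤ N ≤ 8) = Σ_{j=5}^{8} e^(−7.5) · 7.5^j/j! ≈ 0.5299.

0.5299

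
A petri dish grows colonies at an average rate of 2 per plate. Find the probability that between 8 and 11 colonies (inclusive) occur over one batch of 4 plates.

Over the interval, μ = 2 × 4 = 8 (a batch of 4 plates = 4 plates).
P(8 ≤ N ≤ 11) = Σ_{j=8}^{11} e^(−8) · 8^j/j! ≈ 0.4351.

0.4351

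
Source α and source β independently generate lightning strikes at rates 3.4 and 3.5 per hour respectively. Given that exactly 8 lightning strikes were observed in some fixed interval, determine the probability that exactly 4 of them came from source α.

0.2732

Given the total, each event is independently from source α with probability p = λ_α/(λ_α+λ_β) = 3.4/6.9 ≈ 0.4928.
So K ~ Binomial(8, 3.4/6.9): P(K = 4) = C(8,4) · (3.4/6.9)^4 · (3.5/6.9)^4 ≈ 0.2732.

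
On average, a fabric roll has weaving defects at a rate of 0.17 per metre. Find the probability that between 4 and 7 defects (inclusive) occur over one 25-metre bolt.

0.5464

Over the interval, μ = 0.17 × 25 = 4.25 (a 25-metre bolt = 25 metres).
P(4 ≤ N ≤ 7) = Σ_{j=4}^{7} e^(−4.25) · 4.25^j/j! ≈ 0.5464.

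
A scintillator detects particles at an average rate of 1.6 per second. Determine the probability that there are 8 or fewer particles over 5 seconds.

0.5925

Over the interval, μ = 1.6 × 5 = 8 (5 seconds).
P(N ≤ 8) = Σ_{j=0}^{8} e^(−μ) μ^j/j! ≈ 0.5925.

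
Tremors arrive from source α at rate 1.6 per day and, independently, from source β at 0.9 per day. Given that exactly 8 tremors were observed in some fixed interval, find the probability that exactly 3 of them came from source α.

0.0888

Given the total, each event is independently from source α with probability p = λ_α/(λ_α+λ_β) = 1.6/2.5 = 0.6400.
So K ~ Binomial(8, 1.6/2.5): P(K = 3) = C(8,3) · (1.6/2.5)^3 · (0.9/2.5)^5 ≈ 0.0888.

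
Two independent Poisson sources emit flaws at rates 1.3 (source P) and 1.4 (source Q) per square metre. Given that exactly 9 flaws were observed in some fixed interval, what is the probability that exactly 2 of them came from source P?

Given the total, each event is independently from source P with probability p = λ_P/(λ_P+λ_Q) = 1.3/2.7 ≈ 0.4815.
So K ~ Binomial(9, 1.3/2.7): P(K = 2) = C(9,2) · (1.3/2.7)^2 · (1.4/2.7)^7 ≈ 0.0841.

0.0841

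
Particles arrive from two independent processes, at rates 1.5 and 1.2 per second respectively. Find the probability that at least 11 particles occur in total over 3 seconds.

Independent Poisson processes superpose: combined rate λ = 1.5 + 1.2 = 2.7 per second.
Over the interval, μ = 2.7 × 3 = 8.1 (3 seconds).
P(N ≥ 11) = 1 − P(N ≤ 10) ≈ 0.1942.

0.1942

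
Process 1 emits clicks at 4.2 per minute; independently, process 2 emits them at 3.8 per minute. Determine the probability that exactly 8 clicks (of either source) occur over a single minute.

Independent Poisson processes superpose: combined rate λ = 4.2 + 3.8 = 8 per minute.
So μ = 8.
P(N = 8) = e^(−8) · 8^8/8! ≈ 0.1396.

0.1396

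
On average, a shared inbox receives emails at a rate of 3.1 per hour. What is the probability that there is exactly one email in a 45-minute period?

0.2273

Over the interval, μ = 3.1 × 0.75 = 2.325 (a 45-minute period = 0.75 hours).
P(N = 1) = e^(−μ) μ^1/1! = e^(−2.325) · 2.325^1/1 ≈ 0.2273.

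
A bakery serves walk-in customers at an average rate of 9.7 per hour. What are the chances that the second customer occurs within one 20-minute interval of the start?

0.8331

Over the interval, μ = 9.7 × 1/3 ≈ 3.23333 (a 20-minute interval = 1/3 hours).
The second arrival falls in the interval iff at least 2 events occur there: P(S_2 ≤ t) = P(N ≥ 2) = 1 − P(N ≤ 1) ≈ 0.8331.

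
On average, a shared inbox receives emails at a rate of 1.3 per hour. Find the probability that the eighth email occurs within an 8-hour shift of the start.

0.8137

Over the interval, μ = 1.3 × 8 = 10.4 (an 8-hour shift = 8 hours).
The eighth arrival falls in the interval iff at least 8 events occur there: P(S_8 ≤ t) = P(N ≥ 8) = 1 − P(N ≤ 7) ≈ 0.8137.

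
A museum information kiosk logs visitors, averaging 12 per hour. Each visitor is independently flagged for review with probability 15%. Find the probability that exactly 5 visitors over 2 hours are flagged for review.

0.1377

Thinning: the visitors that are flagged for review themselves form a Poisson process with rate 0.15 × 12 = 1.8 per hour.
Over the interval, μ = 1.8 × 2 = 3.6 (2 hours).
P(N = 5) = e^(−3.6) · 3.6^5/5! ≈ 0.1377.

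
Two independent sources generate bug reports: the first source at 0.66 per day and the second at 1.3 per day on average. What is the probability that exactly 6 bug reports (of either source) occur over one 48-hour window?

Independent Poisson processes superpose: combined rate λ = 0.66 + 1.3 = 1.96 per day.
Over the interval, μ = 1.96 × 2 = 3.92 (a 48-hour window = 2 days).
P(N = 6) = e^(−3.92) · 3.92^6/6! ≈ 0.1000.

0.1000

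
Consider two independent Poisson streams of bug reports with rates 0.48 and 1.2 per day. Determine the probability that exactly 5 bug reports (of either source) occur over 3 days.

Independent Poisson processes superpose: combined rate λ = 0.48 + 1.2 = 1.68 per day.
Over the interval, μ = 1.68 × 3 = 5.04 (3 days).
P(N = 5) = e^(−5.04) · 5.04^5/5! ≈ 0.1754.

0.1754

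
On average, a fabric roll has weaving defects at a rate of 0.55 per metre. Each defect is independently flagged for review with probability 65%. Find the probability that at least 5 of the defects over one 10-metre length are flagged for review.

Thinning: the defects that are flagged for review themselves form a Poisson process with rate 0.65 × 0.55 = 0.3575 per metre.
Over the interval, μ = 0.3575 × 10 = 3.575 (a 10-metre length = 10 metres).
P(N ≥ 5) = 1 − P(N ≤ 4) ≈ 0.2888.

0.2888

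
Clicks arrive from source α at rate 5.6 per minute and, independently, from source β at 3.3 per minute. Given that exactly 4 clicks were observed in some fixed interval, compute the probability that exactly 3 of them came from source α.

0.3695

Given the total, each event is independently from source α with probability p = λ_α/(λ_α+λ_β) = 5.6/8.9 ≈ 0.6292.
So K ~ Binomial(4, 5.6/8.9): P(K = 3) = C(4,3) · (5.6/8.9)^3 · (3.3/8.9)^1 ≈ 0.3695.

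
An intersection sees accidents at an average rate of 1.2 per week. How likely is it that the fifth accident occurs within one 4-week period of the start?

Over the interval, μ = 1.2 × 4 = 4.8 (a 4-week period = 4 weeks).
The fifth arrival falls in the interval iff at least 5 events occur there: P(S_5 ≤ t) = P(N ≥ 5) = 1 − P(N ≤ 4) ≈ 0.5237.

0.5237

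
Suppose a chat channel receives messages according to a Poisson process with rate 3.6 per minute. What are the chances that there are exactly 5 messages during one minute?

With mean μ = 3.6 per minute,
P(N = 5) = e^(−μ) μ^5/5! = e^(−3.6) · 3.6^5/120 ≈ 0.1377.

0.1377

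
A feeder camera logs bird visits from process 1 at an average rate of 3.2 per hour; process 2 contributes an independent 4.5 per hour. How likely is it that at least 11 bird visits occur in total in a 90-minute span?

0.6039

Independent Poisson processes superpose: combined rate λ = 3.2 + 4.5 = 7.7 per hour.
Over the interval, μ = 7.7 × 1.5 = 11.55 (a 90-minute span = 1.5 hours).
P(N ≥ 11) = 1 − P(N ≤ 10) ≈ 0.6039.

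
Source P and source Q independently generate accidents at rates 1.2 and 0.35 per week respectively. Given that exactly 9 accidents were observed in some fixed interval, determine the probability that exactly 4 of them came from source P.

Given the total, each event is independently from source P with probability p = λ_P/(λ_P+λ_Q) = 1.2/1.55 ≈ 0.7742.
So K ~ Binomial(9, 1.2/1.55): P(K = 4) = C(9,4) · (1.2/1.55)^4 · (0.35/1.55)^5 ≈ 0.0266.

0.0266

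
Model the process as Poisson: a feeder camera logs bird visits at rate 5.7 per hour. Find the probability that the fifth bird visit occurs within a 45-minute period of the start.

0.4247

Over the interval, μ = 5.7 × 0.75 = 4.275 (a 45-minute period = 0.75 hours).
The fifth arrival falls in the interval iff at least 5 events occur there: P(S_5 ≤ t) = P(N ≥ 5) = 1 − P(N ≤ 4) ≈ 0.4247.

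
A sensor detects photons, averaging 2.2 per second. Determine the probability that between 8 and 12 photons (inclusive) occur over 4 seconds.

0.5420

Over the interval, μ = 2.2 × 4 = 8.8 (4 seconds).
P(8 ≤ N ≤ 12) = Σ_{j=8}^{12} e^(−8.8) · 8.8^j/j! ≈ 0.5420.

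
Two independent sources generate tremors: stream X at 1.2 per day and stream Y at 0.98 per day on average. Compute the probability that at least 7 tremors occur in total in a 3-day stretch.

Independent Poisson processes superpose: combined rate λ = 1.2 + 0.98 = 2.18 per day.
Over the interval, μ = 2.18 × 3 = 6.54 (a 3-day stretch = 3 days).
P(N ≥ 7) = 1 − P(N ≤ 6) ≈ 0.4798.

0.4798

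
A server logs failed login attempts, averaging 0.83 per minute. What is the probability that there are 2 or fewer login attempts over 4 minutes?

0.3554

Over the interval, μ = 0.83 × 4 = 3.32 (4 minutes).
P(N ≤ 2) = Σ_{j=0}^{2} e^(−μ) μ^j/j! ≈ 0.3554.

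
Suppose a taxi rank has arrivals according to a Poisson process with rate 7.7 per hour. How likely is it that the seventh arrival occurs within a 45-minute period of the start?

Over the interval, μ = 7.7 × 0.75 = 5.775 (a 45-minute period = 0.75 hours).
The seventh arrival falls in the interval iff at least 7 events occur there: P(S_7 ≤ t) = P(N ≥ 7) = 1 − P(N ≤ 6) ≈ 0.3576.

0.3576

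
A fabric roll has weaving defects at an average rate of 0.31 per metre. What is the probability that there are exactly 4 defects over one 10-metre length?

0.1733

Over the interval, μ = 0.31 × 10 = 3.1 (a 10-metre length = 10 metres).
P(N = 4) = e^(−μ) μ^4/4! = e^(−3.1) · 3.1^4/24 ≈ 0.1733.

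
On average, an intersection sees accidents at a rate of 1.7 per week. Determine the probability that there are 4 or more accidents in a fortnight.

Over the interval, μ = 1.7 × 2 = 3.4 (a fortnight = 2 weeks).
P(N ≥ 4) = 1 − P(N ≤ 3) = 1 − Σ_{j=0}^{3} e^(−μ) μ^j/j! ≈ 0.4416.

0.4416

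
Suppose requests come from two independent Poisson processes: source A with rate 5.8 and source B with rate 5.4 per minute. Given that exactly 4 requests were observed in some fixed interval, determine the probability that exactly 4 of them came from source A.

Given the total, each event is independently from source A with probability p = λ_A/(λ_A+λ_B) = 5.8/11.2 ≈ 0.5179.
So K ~ Binomial(4, 5.8/11.2): P(K = 4) = C(4,4) · (5.8/11.2)^4 · (5.4/11.2)^0 ≈ 0.0719.

0.0719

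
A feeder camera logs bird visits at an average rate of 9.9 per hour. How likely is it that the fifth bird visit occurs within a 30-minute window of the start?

0.5507

Over the interval, μ = 9.9 × 0.5 = 4.95 (a 30-minute window = 0.5 hours).
The fifth arrival falls in the interval iff at least 5 events occur there: P(S_5 ≤ t) = P(N ≥ 5) = 1 − P(N ≤ 4) ≈ 0.5507.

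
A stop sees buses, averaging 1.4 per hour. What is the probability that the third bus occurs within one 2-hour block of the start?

0.5305

Over the interval, μ = 1.4 × 2 = 2.8 (a 2-hour block = 2 hours).
The third arrival falls in the interval iff at least 3 events occur there: P(S_3 ≤ t) = P(N ≥ 3) = 1 − P(N ≤ 2) ≈ 0.5305.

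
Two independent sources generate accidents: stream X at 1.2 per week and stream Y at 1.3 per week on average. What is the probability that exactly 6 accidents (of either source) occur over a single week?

0.0278

Independent Poisson processes superpose: combined rate λ = 1.2 + 1.3 = 2.5 per week.
So μ = 2.5.
P(N = 6) = e^(−2.5) · 2.5^6/6! ≈ 0.0278.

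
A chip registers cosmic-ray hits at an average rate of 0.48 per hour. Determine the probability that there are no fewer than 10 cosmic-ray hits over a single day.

0.7132

Over the interval, μ = 0.48 × 24 = 11.52 (a day = 24 hours).
P(N ≥ 10) = 1 − P(N ≤ 9) = 1 − Σ_{j=0}^{9} e^(−μ) μ^j/j! ≈ 0.7132.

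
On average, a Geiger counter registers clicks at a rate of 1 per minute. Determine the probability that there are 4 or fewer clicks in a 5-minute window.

Over the interval, μ = 1 × 5 = 5 (a 5-minute window = 5 minutes).
P(N ≤ 4) = Σ_{j=0}^{4} e^(−μ) μ^j/j! ≈ 0.4405.

0.4405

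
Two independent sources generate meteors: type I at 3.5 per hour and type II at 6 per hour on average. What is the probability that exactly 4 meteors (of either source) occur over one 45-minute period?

0.0864

Independent Poisson processes superpose: combined rate λ = 3.5 + 6 = 9.5 per hour.
Over the interval, μ = 9.5 × 0.75 = 7.125 (a 45-minute period = 0.75 hours).
P(N = 4) = e^(−7.125) · 7.125^4/4! ≈ 0.0864.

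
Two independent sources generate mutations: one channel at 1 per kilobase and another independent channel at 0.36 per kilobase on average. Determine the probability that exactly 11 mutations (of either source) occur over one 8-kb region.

Independent Poisson processes superpose: combined rate λ = 1 + 0.36 = 1.36 per kilobase.
Over the interval, μ = 1.36 × 8 = 10.88 (an 8-kb region = 8 kilobases).
P(N = 11) = e^(−10.88) · 10.88^11/11! ≈ 0.1193.

0.1193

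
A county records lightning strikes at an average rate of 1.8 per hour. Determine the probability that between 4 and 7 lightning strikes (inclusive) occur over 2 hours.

0.4540

Over the interval, μ = 1.8 × 2 = 3.6 (2 hours).
P(4 ≤ N ≤ 7) = Σ_{j=4}^{7} e^(−3.6) · 3.6^j/j! ≈ 0.4540.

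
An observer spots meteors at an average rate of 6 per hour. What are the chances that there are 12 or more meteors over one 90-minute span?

Over the interval, μ = 6 × 1.5 = 9 (a 90-minute span = 1.5 hours).
P(N ≥ 12) = 1 − P(N ≤ 11) = 1 − Σ_{j=0}^{11} e^(−μ) μ^j/j! ≈ 0.1970.

0.1970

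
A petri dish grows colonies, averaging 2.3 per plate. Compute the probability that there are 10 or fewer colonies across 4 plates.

0.6820

Over the interval, μ = 2.3 × 4 = 9.2 (4 plates).
P(N ≤ 10) = Σ_{j=0}^{10} e^(−μ) μ^j/j! ≈ 0.6820.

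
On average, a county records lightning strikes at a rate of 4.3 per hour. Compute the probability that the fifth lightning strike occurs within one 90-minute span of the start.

0.7707

Over the interval, μ = 4.3 × 1.5 = 6.45 (a 90-minute span = 1.5 hours).
The fifth arrival falls in the interval iff at least 5 events occur there: P(S_5 ≤ t) = P(N ≥ 5) = 1 − P(N ≤ 4) ≈ 0.7707.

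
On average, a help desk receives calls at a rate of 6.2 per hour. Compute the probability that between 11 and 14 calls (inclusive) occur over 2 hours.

0.4280

Over the interval, μ = 6.2 × 2 = 12.4 (2 hours).
P(11 ≤ N ≤ 14) = Σ_{j=11}^{14} e^(−12.4) · 12.4^j/j! ≈ 0.4280.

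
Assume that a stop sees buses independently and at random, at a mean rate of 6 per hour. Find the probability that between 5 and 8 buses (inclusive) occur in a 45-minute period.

Over the interval, μ = 6 × 0.75 = 4.5 (a 45-minute period = 0.75 hours).
P(5 ≤ N ≤ 8) = Σ_{j=5}^{8} e^(−4.5) · 4.5^j/j! ≈ 0.4276.

0.4276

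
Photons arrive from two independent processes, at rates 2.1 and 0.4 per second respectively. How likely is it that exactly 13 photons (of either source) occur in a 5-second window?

0.1089

Independent Poisson processes superpose: combined rate λ = 2.1 + 0.4 = 2.5 per second.
Over the interval, μ = 2.5 × 5 = 12.5 (a 5-second window = 5 seconds).
P(N = 13) = e^(−12.5) · 12.5^13/13! ≈ 0.1089.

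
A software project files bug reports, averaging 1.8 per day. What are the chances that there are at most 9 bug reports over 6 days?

0.3626

Over the interval, μ = 1.8 × 6 = 10.8 (6 days).
P(N ≤ 9) = Σ_{j=0}^{9} e^(−μ) μ^j/j! ≈ 0.3626.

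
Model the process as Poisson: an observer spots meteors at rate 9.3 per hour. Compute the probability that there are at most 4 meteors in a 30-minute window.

Over the interval, μ = 9.3 × 0.5 = 4.65 (a 30-minute window = 0.5 hours).
P(N ≤ 4) = Σ_{j=0}^{4} e^(−μ) μ^j/j! ≈ 0.5039.

0.5039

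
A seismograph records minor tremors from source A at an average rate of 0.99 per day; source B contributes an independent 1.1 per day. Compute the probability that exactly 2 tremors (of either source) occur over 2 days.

Independent Poisson processes superpose: combined rate λ = 0.99 + 1.1 = 2.09 per day.
Over the interval, μ = 2.09 × 2 = 4.18 (2 days).
P(N = 2) = e^(−4.18) · 4.18^2/2! ≈ 0.1337.

0.1337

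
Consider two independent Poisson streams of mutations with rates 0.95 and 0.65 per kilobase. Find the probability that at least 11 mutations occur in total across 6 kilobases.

Independent Poisson processes superpose: combined rate λ = 0.95 + 0.65 = 1.6 per kilobase.
Over the interval, μ = 1.6 × 6 = 9.6 (6 kilobases).
P(N ≥ 11) = 1 − P(N ≤ 10) ≈ 0.3671.

0.3671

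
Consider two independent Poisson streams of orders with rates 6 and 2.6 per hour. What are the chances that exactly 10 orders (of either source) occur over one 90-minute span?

Independent Poisson processes superpose: combined rate λ = 6 + 2.6 = 8.6 per hour.
Over the interval, μ = 8.6 × 1.5 = 12.9 (a 90-minute span = 1.5 hours).
P(N = 10) = e^(−12.9) · 12.9^10/10! ≈ 0.0878.

0.0878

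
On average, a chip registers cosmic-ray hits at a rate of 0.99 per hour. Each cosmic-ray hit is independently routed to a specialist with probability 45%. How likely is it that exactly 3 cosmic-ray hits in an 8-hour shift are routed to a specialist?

0.2137

Thinning: the cosmic-ray hits that are routed to a specialist themselves form a Poisson process with rate 0.45 × 0.99 = 0.4455 per hour.
Over the interval, μ = 0.4455 × 8 = 3.564 (an 8-hour shift = 8 hours).
P(N = 3) = e^(−3.564) · 3.564^3/3! ≈ 0.2137.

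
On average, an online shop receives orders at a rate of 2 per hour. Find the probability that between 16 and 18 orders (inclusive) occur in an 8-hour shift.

Over the interval, μ = 2 × 8 = 16 (an 8-hour shift = 8 hours).
P(16 ≤ N ≤ 18) = Σ_{j=16}^{18} e^(−16) · 16^j/j! ≈ 0.2756.

0.2756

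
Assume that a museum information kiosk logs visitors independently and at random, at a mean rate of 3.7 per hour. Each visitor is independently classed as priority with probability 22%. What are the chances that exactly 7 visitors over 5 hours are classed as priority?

0.0627

Thinning: the visitors that are classed as priority themselves form a Poisson process with rate 0.22 × 3.7 = 0.814 per hour.
Over the interval, μ = 0.814 × 5 = 4.07 (5 hours).
P(N = 7) = e^(−4.07) · 4.07^7/7! ≈ 0.0627.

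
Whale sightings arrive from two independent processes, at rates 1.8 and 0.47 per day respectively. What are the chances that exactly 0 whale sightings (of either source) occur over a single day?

Independent Poisson processes superpose: combined rate λ = 1.8 + 0.47 = 2.27 per day.
So μ = 2.27.
P(N = 0) = e^(−2.27) · 2.27^0/0! ≈ 0.1033.

0.1033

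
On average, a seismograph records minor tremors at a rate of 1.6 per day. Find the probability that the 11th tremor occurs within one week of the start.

0.5638

Over the interval, μ = 1.6 × 7 = 11.2 (a week = 7 days).
The 11th arrival falls in the interval iff at least 11 events occur there: P(S_11 ≤ t) = P(N ≥ 11) = 1 − P(N ≤ 10) ≈ 0.5638.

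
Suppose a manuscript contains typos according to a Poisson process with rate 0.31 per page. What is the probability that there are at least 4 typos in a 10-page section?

0.3752

Over the interval, μ = 0.31 × 10 = 3.1 (a 10-page section = 10 pages).
P(N ≥ 4) = 1 − P(N ≤ 3) = 1 − Σ_{j=0}^{3} e^(−μ) μ^j/j! ≈ 0.3752.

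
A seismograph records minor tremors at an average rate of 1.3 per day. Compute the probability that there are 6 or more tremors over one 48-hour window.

Over the interval, μ = 1.3 × 2 = 2.6 (a 48-hour window = 2 days).
P(N ≥ 6) = 1 − P(N ≤ 5) = 1 − Σ_{j=0}^{5} e^(−μ) μ^j/j! ≈ 0.0490.

0.0490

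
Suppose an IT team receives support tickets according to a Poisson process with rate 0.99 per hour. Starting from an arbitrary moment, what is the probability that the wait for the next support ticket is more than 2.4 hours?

0.0929

The wait for the next event is exponential with rate λ = 0.99 per hour.
P(T > 2.4) = e^(−λt) = e^(−0.99 × 2.4) = e^(−2.376) ≈ 0.0929.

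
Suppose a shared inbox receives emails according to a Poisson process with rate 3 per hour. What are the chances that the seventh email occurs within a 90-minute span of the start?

0.1689

Over the interval, μ = 3 × 1.5 = 4.5 (a 90-minute span = 1.5 hours).
The seventh arrival falls in the interval iff at least 7 events occur there: P(S_7 ≤ t) = P(N ≥ 7) = 1 − P(N ≤ 6) ≈ 0.1689.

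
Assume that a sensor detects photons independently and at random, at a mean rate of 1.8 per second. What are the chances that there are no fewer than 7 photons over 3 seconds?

Over the interval, μ = 1.8 × 3 = 5.4 (3 seconds).
P(N ≥ 7) = 1 − P(N ≤ 6) = 1 − Σ_{j=0}^{6} e^(−μ) μ^j/j! ≈ 0.2983.

0.2983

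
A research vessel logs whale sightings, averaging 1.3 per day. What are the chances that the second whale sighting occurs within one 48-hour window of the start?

Over the interval, μ = 1.3 × 2 = 2.6 (a 48-hour window = 2 days).
The second arrival falls in the interval iff at least 2 events occur there: P(S_2 ≤ t) = P(N ≥ 2) = 1 − P(N ≤ 1) ≈ 0.7326.

0.7326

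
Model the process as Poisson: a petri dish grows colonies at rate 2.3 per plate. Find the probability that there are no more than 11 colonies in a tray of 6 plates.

0.2773

Over the interval, μ = 2.3 × 6 = 13.8 (a tray of 6 plates = 6 plates).
P(N ≤ 11) = Σ_{j=0}^{11} e^(−μ) μ^j/j! ≈ 0.2773.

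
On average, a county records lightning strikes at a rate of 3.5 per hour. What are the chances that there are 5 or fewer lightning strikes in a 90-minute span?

Over the interval, μ = 3.5 × 1.5 = 5.25 (a 90-minute span = 1.5 hours).
P(N ≤ 5) = Σ_{j=0}^{5} e^(−μ) μ^j/j! ≈ 0.5722.

0.5722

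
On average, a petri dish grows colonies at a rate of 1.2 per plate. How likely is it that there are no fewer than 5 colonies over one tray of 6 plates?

Over the interval, μ = 1.2 × 6 = 7.2 (a tray of 6 plates = 6 plates).
P(N ≥ 5) = 1 − P(N ≤ 4) = 1 − Σ_{j=0}^{4} e^(−μ) μ^j/j! ≈ 0.8445.

0.8445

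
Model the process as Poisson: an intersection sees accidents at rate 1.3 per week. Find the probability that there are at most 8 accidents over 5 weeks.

0.7916

Over the interval, μ = 1.3 × 5 = 6.5 (5 weeks).
P(N ≤ 8) = Σ_{j=0}^{8} e^(−μ) μ^j/j! ≈ 0.7916.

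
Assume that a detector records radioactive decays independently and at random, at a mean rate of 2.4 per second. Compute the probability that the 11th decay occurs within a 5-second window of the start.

Over the interval, μ = 2.4 × 5 = 12 (a 5-second window = 5 seconds).
The 11th arrival falls in the interval iff at least 11 events occur there: P(S_11 ≤ t) = P(N ≥ 11) = 1 − P(N ≤ 10) ≈ 0.6528.

0.6528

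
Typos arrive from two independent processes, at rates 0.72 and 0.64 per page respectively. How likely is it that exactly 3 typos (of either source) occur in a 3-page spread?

0.1914

Independent Poisson processes superpose: combined rate λ = 0.72 + 0.64 = 1.36 per page.
Over the interval, μ = 1.36 × 3 = 4.08 (a 3-page spread = 3 pages).
P(N = 3) = e^(−4.08) · 4.08^3/3! ≈ 0.1914.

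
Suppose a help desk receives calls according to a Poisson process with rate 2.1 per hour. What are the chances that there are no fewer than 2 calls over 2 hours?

Over the interval, μ = 2.1 × 2 = 4.2 (2 hours).
P(N ≥ 2) = 1 − P(N ≤ 1) = 1 − Σ_{j=0}^{1} e^(−μ) μ^j/j! ≈ 0.9220.

0.9220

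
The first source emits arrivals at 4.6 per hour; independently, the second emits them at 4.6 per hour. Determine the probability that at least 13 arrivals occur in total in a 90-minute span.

Independent Poisson processes superpose: combined rate λ = 4.6 + 4.6 = 9.2 per hour.
Over the interval, μ = 9.2 × 1.5 = 13.8 (a 90-minute span = 1.5 hours).
P(N ≥ 13) = 1 − P(N ≤ 12) ≈ 0.6216.

0.6216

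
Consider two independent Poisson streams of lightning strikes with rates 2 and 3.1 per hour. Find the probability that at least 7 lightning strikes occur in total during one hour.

Independent Poisson processes superpose: combined rate λ = 2 + 3.1 = 5.1 per hour.
So μ = 5.1.
P(N ≥ 7) = 1 − P(N ≤ 6) ≈ 0.2526.

0.2526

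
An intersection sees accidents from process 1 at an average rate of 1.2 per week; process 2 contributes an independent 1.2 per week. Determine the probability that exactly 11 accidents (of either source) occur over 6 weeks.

0.0771

Independent Poisson processes superpose: combined rate λ = 1.2 + 1.2 = 2.4 per week.
Over the interval, μ = 2.4 × 6 = 14.4 (6 weeks).
P(N = 11) = e^(−14.4) · 14.4^11/11! ≈ 0.0771.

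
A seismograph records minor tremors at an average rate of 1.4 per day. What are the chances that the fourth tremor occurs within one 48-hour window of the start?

0.3081

Over the interval, μ = 1.4 × 2 = 2.8 (a 48-hour window = 2 days).
The fourth arrival falls in the interval iff at least 4 events occur there: P(S_4 ≤ t) = P(N ≥ 4) = 1 − P(N ≤ 3) ≈ 0.3081.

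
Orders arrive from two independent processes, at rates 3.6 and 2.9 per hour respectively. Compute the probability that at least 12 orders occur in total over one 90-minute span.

0.2752

Independent Poisson processes superpose: combined rate λ = 3.6 + 2.9 = 6.5 per hour.
Over the interval, μ = 6.5 × 1.5 = 9.75 (a 90-minute span = 1.5 hours).
P(N ≥ 12) = 1 − P(N ≤ 11) ≈ 0.2752.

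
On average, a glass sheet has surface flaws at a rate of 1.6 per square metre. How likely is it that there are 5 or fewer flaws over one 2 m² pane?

0.8946

Over the interval, μ = 1.6 × 2 = 3.2 (a 2 m² pane = 2 square metres).
P(N ≤ 5) = Σ_{j=0}^{5} e^(−μ) μ^j/j! ≈ 0.8946.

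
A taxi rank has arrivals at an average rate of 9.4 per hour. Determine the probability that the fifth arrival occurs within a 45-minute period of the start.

0.8315

Over the interval, μ = 9.4 × 0.75 = 7.05 (a 45-minute period = 0.75 hours).
The fifth arrival falls in the interval iff at least 5 events occur there: P(S_5 ≤ t) = P(N ≥ 5) = 1 − P(N ≤ 4) ≈ 0.8315.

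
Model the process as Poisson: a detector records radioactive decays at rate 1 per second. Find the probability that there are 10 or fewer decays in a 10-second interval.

Over the interval, μ = 1 × 10 = 10 (a 10-second interval = 10 seconds).
P(N ≤ 10) = Σ_{j=0}^{10} e^(−μ) μ^j/j! ≈ 0.5830.

0.5830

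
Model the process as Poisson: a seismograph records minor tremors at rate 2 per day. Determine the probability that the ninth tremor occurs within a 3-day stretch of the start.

0.1528

Over the interval, μ = 2 × 3 = 6 (a 3-day stretch = 3 days).
The ninth arrival falls in the interval iff at least 9 events occur there: P(S_9 ≤ t) = P(N ≥ 9) = 1 − P(N ≤ 8) ≈ 0.1528.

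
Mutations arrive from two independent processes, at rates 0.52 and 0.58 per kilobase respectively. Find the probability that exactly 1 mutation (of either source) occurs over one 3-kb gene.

Independent Poisson processes superpose: combined rate λ = 0.52 + 0.58 = 1.1 per kilobase.
Over the interval, μ = 1.1 × 3 = 3.3 (a 3-kb gene = 3 kilobases).
P(N = 1) = e^(−3.3) · 3.3^1/1! ≈ 0.1217.

0.1217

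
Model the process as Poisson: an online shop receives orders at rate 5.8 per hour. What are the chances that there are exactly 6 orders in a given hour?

0.1601

With mean μ = 5.8 per hour,
P(N = 6) = e^(−μ) μ^6/6! = e^(−5.8) · 5.8^6/720 ≈ 0.1601.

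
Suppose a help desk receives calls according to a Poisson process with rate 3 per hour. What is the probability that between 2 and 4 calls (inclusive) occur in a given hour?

With mean μ = 3 per hour,
P(2 ≤ N ≤ 4) = Σ_{j=2}^{4} e^(−3) · 3^j/j! ≈ 0.6161.

0.6161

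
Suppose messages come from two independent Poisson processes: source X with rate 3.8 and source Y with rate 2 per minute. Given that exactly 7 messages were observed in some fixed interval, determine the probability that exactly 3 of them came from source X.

0.1392

Given the total, each event is independently from source X with probability p = λ_X/(λ_X+λ_Y) = 3.8/5.8 ≈ 0.6552.
So K ~ Binomial(7, 3.8/5.8): P(K = 3) = C(7,3) · (3.8/5.8)^3 · (2/5.8)^4 ≈ 0.1392.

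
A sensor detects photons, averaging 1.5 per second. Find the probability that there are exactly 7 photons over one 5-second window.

Over the interval, μ = 1.5 × 5 = 7.5 (a 5-second window = 5 seconds).
P(N = 7) = e^(−μ) μ^7/7! = e^(−7.5) · 7.5^7/5040 ≈ 0.1465.

0.1465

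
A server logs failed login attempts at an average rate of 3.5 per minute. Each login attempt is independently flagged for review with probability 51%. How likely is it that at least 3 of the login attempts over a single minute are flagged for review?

Thinning: the login attempts that are flagged for review themselves form a Poisson process with rate 0.51 × 3.5 = 1.785 per minute.
So μ = 1.785.
P(N ≥ 3) = 1 − P(N ≤ 2) ≈ 0.2654.

0.2654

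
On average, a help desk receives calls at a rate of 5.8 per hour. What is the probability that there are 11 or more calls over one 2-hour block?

0.6095

Over the interval, μ = 5.8 × 2 = 11.6 (a 2-hour block = 2 hours).
P(N ≥ 11) = 1 − P(N ≤ 10) = 1 − Σ_{j=0}^{10} e^(−μ) μ^j/j! ≈ 0.6095.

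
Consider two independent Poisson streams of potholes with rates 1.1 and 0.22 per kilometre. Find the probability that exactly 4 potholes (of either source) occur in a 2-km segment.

Independent Poisson processes superpose: combined rate λ = 1.1 + 0.22 = 1.32 per kilometre.
Over the interval, μ = 1.32 × 2 = 2.64 (a 2-km segment = 2 kilometres).
P(N = 4) = e^(−2.64) · 2.64^4/4! ≈ 0.1444.

0.1444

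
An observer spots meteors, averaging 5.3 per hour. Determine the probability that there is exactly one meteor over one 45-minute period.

0.0746

Over the interval, μ = 5.3 × 0.75 = 3.975 (a 45-minute period = 0.75 hours).
P(N = 1) = e^(−μ) μ^1/1! = e^(−3.975) · 3.975^1/1 ≈ 0.0746.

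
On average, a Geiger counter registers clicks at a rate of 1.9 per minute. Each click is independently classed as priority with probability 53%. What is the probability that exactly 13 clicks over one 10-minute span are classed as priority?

0.0744

Thinning: the clicks that are classed as priority themselves form a Poisson process with rate 0.53 × 1.9 = 1.007 per minute.
Over the interval, μ = 1.007 × 10 = 10.07 (a 10-minute span = 10 minutes).
P(N = 13) = e^(−10.07) · 10.07^13/13! ≈ 0.0744.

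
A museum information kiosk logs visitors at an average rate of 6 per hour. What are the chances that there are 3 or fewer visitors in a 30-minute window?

Over the interval, μ = 6 × 0.5 = 3 (a 30-minute window = 0.5 hours).
P(N ≤ 3) = Σ_{j=0}^{3} e^(−μ) μ^j/j! ≈ 0.6472.

0.6472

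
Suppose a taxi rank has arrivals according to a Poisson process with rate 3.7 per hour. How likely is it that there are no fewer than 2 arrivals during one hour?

0.8838

With mean μ = 3.7 per hour,
P(N ≥ 2) = 1 − P(N ≤ 1) = 1 − Σ_{j=0}^{1} e^(−μ) μ^j/j! ≈ 0.8838.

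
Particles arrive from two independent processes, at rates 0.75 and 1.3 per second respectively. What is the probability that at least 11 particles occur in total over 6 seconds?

Independent Poisson processes superpose: combined rate λ = 0.75 + 1.3 = 2.05 per second.
Over the interval, μ = 2.05 × 6 = 12.3 (6 seconds).
P(N ≥ 11) = 1 − P(N ≤ 10) ≈ 0.6834.

0.6834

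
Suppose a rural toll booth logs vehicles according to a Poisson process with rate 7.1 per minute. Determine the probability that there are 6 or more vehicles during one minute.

With mean μ = 7.1 per minute,
P(N ≥ 6) = 1 − P(N ≤ 5) = 1 − Σ_{j=0}^{5} e^(−μ) μ^j/j! ≈ 0.7119.

0.7119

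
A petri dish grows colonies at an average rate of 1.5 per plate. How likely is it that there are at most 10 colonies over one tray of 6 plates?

0.7060

Over the interval, μ = 1.5 × 6 = 9 (a tray of 6 plates = 6 plates).
P(N ≤ 10) = Σ_{j=0}^{10} e^(−μ) μ^j/j! ≈ 0.7060.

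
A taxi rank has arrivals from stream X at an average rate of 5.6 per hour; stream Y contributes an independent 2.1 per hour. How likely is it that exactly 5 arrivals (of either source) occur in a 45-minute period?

Independent Poisson processes superpose: combined rate λ = 5.6 + 2.1 = 7.7 per hour.
Over the interval, μ = 7.7 × 0.75 = 5.775 (a 45-minute period = 0.75 hours).
P(N = 5) = e^(−5.775) · 5.775^5/5! ≈ 0.1662.

0.1662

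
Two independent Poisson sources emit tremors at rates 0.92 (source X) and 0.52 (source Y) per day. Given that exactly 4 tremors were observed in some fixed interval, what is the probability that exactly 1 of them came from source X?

Given the total, each event is independently from source X with probability p = λ_X/(λ_X+λ_Y) = 0.92/1.44 ≈ 0.6389.
So K ~ Binomial(4, 0.92/1.44): P(K = 1) = C(4,1) · (0.92/1.44)^1 · (0.52/1.44)^3 ≈ 0.1203.

0.1203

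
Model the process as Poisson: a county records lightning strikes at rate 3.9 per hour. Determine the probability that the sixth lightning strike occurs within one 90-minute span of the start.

0.5299

Over the interval, μ = 3.9 × 1.5 = 5.85 (a 90-minute span = 1.5 hours).
The sixth arrival falls in the interval iff at least 6 events occur there: P(S_6 ≤ t) = P(N ≥ 6) = 1 − P(N ≤ 5) ≈ 0.5299.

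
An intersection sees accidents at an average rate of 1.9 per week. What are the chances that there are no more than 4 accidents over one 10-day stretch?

Over the interval, μ = 1.9 × 10/7 ≈ 2.71429 (a 10-day stretch = 10/7 weeks).
P(N ≤ 4) = Σ_{j=0}^{4} e^(−μ) μ^j/j! ≈ 0.8608.

0.8608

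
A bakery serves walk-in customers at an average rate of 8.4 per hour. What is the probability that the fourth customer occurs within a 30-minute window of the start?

Over the interval, μ = 8.4 × 0.5 = 4.2 (a 30-minute window = 0.5 hours).
The fourth arrival falls in the interval iff at least 4 events occur there: P(S_4 ≤ t) = P(N ≥ 4) = 1 − P(N ≤ 3) ≈ 0.6046.

0.6046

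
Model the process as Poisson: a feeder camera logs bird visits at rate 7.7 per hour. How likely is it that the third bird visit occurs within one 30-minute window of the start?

Over the interval, μ = 7.7 × 0.5 = 3.85 (a 30-minute window = 0.5 hours).
The third arrival falls in the interval iff at least 3 events occur there: P(S_3 ≤ t) = P(N ≥ 3) = 1 − P(N ≤ 2) ≈ 0.7391.

0.7391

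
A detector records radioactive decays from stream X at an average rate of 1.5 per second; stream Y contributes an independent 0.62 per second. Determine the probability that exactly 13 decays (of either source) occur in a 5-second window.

0.0853

Independent Poisson processes superpose: combined rate λ = 1.5 + 0.62 = 2.12 per second.
Over the interval, μ = 2.12 × 5 = 10.6 (a 5-second window = 5 seconds).
P(N = 13) = e^(−10.6) · 10.6^13/13! ≈ 0.0853.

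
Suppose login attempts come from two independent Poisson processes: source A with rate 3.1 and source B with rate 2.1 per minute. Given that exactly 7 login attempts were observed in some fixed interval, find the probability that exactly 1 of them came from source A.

Given the total, each event is independently from source A with probability p = λ_A/(λ_A+λ_B) = 3.1/5.2 ≈ 0.5962.
So K ~ Binomial(7, 3.1/5.2): P(K = 1) = C(7,1) · (3.1/5.2)^1 · (2.1/5.2)^6 ≈ 0.0181.

0.0181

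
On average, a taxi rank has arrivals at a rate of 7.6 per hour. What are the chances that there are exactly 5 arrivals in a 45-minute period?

Over the interval, μ = 7.6 × 0.75 = 5.7 (a 45-minute period = 0.75 hours).
P(N = 5) = e^(−μ) μ^5/5! = e^(−5.7) · 5.7^5/120 ≈ 0.1678.

0.1678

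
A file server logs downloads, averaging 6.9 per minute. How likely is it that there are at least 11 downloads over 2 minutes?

Over the interval, μ = 6.9 × 2 = 13.8 (2 minutes).
P(N ≥ 11) = 1 − P(N ≤ 10) = 1 − Σ_{j=0}^{10} e^(−μ) μ^j/j! ≈ 0.8107.

0.8107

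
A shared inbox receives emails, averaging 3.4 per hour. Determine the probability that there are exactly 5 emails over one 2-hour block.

0.1349

Over the interval, μ = 3.4 × 2 = 6.8 (a 2-hour block = 2 hours).
P(N = 5) = e^(−μ) μ^5/5! = e^(−6.8) · 6.8^5/120 ≈ 0.1349.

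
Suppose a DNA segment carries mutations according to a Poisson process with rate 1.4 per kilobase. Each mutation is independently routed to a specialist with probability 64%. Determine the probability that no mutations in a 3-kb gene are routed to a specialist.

Thinning: the mutations that are routed to a specialist themselves form a Poisson process with rate 0.64 × 1.4 = 0.896 per kilobase.
Over the interval, μ = 0.896 × 3 = 2.688 (a 3-kb gene = 3 kilobases).
P(N = 0) = e^(−2.688) · 2.688^0/0! ≈ 0.0680.

0.0680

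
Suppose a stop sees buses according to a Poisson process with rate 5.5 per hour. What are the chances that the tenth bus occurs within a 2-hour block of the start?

Over the interval, μ = 5.5 × 2 = 11 (a 2-hour block = 2 hours).
The tenth arrival falls in the interval iff at least 10 events occur there: P(S_10 ≤ t) = P(N ≥ 10) = 1 − P(N ≤ 9) ≈ 0.6595.

0.6595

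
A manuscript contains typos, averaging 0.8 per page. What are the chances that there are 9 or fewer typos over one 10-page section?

0.7166

Over the interval, μ = 0.8 × 10 = 8 (a 10-page section = 10 pages).
P(N ≤ 9) = Σ_{j=0}^{9} e^(−μ) μ^j/j! ≈ 0.7166.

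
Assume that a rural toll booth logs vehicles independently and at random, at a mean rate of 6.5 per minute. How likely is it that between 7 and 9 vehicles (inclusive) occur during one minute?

With mean μ = 6.5 per minute,
P(7 ≤ N ≤ 9) = Σ_{j=7}^{9} e^(−6.5) · 6.5^j/j! ≈ 0.3509.

0.3509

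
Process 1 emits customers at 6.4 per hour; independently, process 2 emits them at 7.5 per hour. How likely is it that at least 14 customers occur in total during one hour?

0.5249

Independent Poisson processes superpose: combined rate λ = 6.4 + 7.5 = 13.9 per hour.
So μ = 13.9.
P(N ≥ 14) = 1 − P(N ≤ 13) ≈ 0.5249.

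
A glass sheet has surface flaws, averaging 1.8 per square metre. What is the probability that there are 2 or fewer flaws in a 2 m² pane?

Over the interval, μ = 1.8 × 2 = 3.6 (a 2 m² pane = 2 square metres).
P(N ≤ 2) = Σ_{j=0}^{2} e^(−μ) μ^j/j! ≈ 0.3027.

0.3027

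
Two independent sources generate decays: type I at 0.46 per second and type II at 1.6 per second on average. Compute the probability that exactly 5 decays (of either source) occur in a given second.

0.0394

Independent Poisson processes superpose: combined rate λ = 0.46 + 1.6 = 2.06 per second.
So μ = 2.06.
P(N = 5) = e^(−2.06) · 2.06^5/5! ≈ 0.0394.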